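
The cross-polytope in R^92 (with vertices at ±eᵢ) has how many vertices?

An n-cross-polytope has 2n vertices; here n = 92, giving 184.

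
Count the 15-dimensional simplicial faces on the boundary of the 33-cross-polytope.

Each 15-face is the convex hull of 16 vertices, one chosen as ±e_i from each of 16 distinct axes: 2^16·C(33,16) = 76467608616960.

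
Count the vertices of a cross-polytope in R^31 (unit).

The vertices are ±e_1, ..., ±e_31, so there are 2·31 = 62.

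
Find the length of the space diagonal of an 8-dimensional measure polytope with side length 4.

d = √(4² + 4² + ... + 4²) [8 terms] = √(8·4²) = 4√8 ≈ 11.3137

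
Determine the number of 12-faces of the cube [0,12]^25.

Choose 12 of 25 axes to span the face (C(25,12) = 5200300 ways), then fix each of the remaining 13 coordinates at one of its two extreme values (2^13 = 8192 ways): 5200300·8192 = 42600857600.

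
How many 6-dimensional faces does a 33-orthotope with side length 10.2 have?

Choose 6 of 33 axes to span the face (C(33,6) = 1107568 ways), then fix each of the remaining 27 coordinates at one of its two extreme values (2^27 = 134217728 ways): 1107568·134217728 = 148655260565504.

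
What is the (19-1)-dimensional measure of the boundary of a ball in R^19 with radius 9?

S_19(9) = 2·π^(19/2)·(9)^18 / Γ(19/2) = 1897492673384285184·π^9/425425 ≈ 1.32955e+17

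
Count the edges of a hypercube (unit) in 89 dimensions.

The 89-cube has n·2^(n-1) = 89·2^88 = 89·309485009821345068724781056 = 27544165874099711116505513984 edges.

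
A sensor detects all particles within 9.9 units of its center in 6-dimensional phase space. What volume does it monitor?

The n-ball volume is π^(n/2)·r^n/Γ(n/2+1). With n=6, r=9.9: V ≈ 4.8653e+06.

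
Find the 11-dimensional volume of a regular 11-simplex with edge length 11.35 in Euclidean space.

For a regular n-simplex with edge a, V = (a^n / n!)·√((n+1)/2^n). With a=11.35, n=11: V ≈ 772.19.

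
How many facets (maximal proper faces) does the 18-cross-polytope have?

An n-cross-polytope has 2^(k+1)·C(n,k+1) k-faces. Here 2^18·C(18,18) = 262144·1 = 262144.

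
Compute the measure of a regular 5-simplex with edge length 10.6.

For a regular n-simplex with edge a, V = (a^n / n!)·√((n+1)/2^n). With a=10.6, n=5: V ≈ 482.891.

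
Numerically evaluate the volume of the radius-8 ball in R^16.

V_16(8) = π^(16/2) · (8)^16 / Γ(16/2 + 1) = 2199023255552·π^8/315 ≈ 6.62397e+13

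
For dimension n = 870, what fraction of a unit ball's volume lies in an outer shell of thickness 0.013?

1 - (1-0.013)^870 ≈ 0.999989 ≈ 99.998863%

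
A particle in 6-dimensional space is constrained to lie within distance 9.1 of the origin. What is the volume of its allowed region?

V_6(9.1) = π^(6/2) · (9.1)^6 / Γ(6/2 + 1) ≈ 2.93459e+06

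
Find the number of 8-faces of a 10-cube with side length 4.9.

Choose 8 of 10 axes to span the face (C(10,8) = 45 ways), then fix each of the remaining 2 coordinates at one of its two extreme values (2^2 = 4 ways): 45·4 = 180.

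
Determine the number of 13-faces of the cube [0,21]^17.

An n-cube has C(n,k)·2^(n-k) k-faces. Here C(17,13)·2^4 = 2380·16 = 38080.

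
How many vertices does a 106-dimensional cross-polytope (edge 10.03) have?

An n-cross-polytope has 2n vertices; here n = 106, giving 212.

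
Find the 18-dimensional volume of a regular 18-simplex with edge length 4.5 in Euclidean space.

V = (4.5^18 / 18!) · √((18+1) / 2^18) ≈ 7.61362e-07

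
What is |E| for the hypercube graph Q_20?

The 20-cube has n·2^(n-1) = 20·2^19 = 20·524288 = 10485760 edges.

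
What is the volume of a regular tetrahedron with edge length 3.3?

Volume = (√2/12) · 3.3³ = 4.23522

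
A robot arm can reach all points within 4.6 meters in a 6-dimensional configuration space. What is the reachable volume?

The n-ball volume is π^(n/2)·r^n/Γ(n/2+1). With n=6, r=4.6: V ≈ 48960.4.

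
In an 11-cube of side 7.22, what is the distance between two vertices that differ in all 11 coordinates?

d = √(7.22² + 7.22² + ... + 7.22²) [11 terms] = √(11·7.22²) = 7.22√11 ≈ 23.946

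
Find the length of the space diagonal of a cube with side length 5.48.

d = √(5.48² + 5.48² + ... + 5.48²) [3 terms] = √(3·5.48²) = 5.48√3 ≈ 9.49164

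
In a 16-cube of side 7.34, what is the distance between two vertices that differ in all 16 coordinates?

d = √(7.34² + 7.34² + ... + 7.34²) [16 terms] = √(16·7.34²) = 7.34√16 = 29.36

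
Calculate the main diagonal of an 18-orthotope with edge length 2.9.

Diagonal = √18 · 2.9 ≈ 12.3037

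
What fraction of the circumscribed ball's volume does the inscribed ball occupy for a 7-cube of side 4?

Volume scales as r^n, and r_in/r_out = 1/√7, giving (1/√7)^7 ≈ 0.00110194.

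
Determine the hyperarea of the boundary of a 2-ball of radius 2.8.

S = n·V_n(r)/r = 2·V_2(2.8)/2.8 (volume-to-surface relation), giving 2πr = 2π·2.8 ≈ 17.5929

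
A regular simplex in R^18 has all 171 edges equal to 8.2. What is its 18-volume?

V_18 = √(19) · 8.2^18 / (18! · 2^(18/2)) ≈ 0.0373607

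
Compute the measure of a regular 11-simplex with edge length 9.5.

V = (9.5^11 / 11!) · √((11+1) / 2^11) ≈ 109.076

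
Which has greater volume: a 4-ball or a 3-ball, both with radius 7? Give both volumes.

V_4(7) ≈ 11848.5. V_3(7) ≈ 1436.76. The 4-ball is larger.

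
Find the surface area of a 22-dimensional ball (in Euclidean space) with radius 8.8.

|∂B_22(8.8)| ≈ 1.10676e+19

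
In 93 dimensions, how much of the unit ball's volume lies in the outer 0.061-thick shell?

V(inner)/V(outer) = ((1-0.061)/1)^93 ≈ 0.00287, so the shell fraction is 0.99713.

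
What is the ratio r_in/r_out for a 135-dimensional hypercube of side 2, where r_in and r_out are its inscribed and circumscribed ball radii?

For an n-cube of any side s, the inradius is s/2 and the circumradius is s√n/2, so the ratio is 1/√135 ≈ 0.0860663.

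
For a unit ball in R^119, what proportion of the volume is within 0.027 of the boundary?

1 - (1-0.027)^119 ≈ 0.961503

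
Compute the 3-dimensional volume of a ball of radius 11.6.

The n-ball volume is π^(n/2)·r^n/Γ(n/2+1). With n=3, r=11.6: V ≈ 6538.27.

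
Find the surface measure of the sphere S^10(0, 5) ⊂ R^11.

|∂B_11(5)| = 125000000·π^5/189 ≈ 2.02394e+08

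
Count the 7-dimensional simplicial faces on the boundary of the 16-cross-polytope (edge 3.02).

An n-cross-polytope has 2^(k+1)·C(n,k+1) k-faces. Here 2^8·C(16,8) = 256·12870 = 3294720.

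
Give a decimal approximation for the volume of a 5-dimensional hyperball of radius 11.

The n-ball volume is π^(n/2)·r^n/Γ(n/2+1). With n=5, r=11: V = 1288408·π^2/15 ≈ 847738.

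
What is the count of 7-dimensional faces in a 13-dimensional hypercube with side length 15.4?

Number of 7-faces = C(13,7) · 2^(13-7) = 1716 · 64 = 109824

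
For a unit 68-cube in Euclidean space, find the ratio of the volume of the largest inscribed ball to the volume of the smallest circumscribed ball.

The radii are 1/2 and 1√68/2, so the volume ratio is (1/√68)^68 = 68^{-68/2} ≈ 4.95105e-63.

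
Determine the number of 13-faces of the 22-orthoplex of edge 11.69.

Number of 13-faces = 2^(13+1) · C(22,13+1) = 16384 · 319770 = 5239111680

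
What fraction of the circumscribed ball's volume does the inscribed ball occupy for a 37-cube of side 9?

The radii are 9/2 and 9√37/2, so the volume ratio is (1/√37)^37 = 37^{-37/2} ≈ 9.73348e-30.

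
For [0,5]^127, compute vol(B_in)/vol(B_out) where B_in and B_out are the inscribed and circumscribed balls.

Volume scales as r^n, and r_in/r_out = 1/√127, giving (1/√127)^127 ≈ 2.56132e-134.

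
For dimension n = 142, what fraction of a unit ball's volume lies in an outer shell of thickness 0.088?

1 - (1-0.088)^142 ≈ 0.9999979142 ≈ 99.999791%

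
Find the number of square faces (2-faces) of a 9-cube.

An n-cube has C(n,k)·2^(n-k) k-faces. Here C(9,2)·2^7 = 36·128 = 4608.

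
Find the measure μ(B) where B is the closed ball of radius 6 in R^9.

V = 11943936·π^4/35 ≈ 3.32414e+07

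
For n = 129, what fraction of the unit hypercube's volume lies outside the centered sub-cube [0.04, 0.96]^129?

Shell fraction = 1 - (1-0.08)^129 ≈ 0.999979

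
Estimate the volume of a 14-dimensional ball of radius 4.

V_14(4) = π^(14/2) · (4)^14 / Γ(14/2 + 1) = 16777216·π^7/315 ≈ 1.60864e+08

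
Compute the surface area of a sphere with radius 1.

S = n·V_n(r)/r = 3·V_3(1)/1 (volume-to-surface relation), giving 4πr² = 4π·(1)² ≈ 12.5664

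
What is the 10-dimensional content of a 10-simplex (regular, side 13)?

V_10 = √(11) · 13^10 / (10! · 2^(10/2)) ≈ 3937.47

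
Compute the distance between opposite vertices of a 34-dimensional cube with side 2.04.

||(2.04,2.04,...,2.04)|| = √(34)·2.04 ≈ 11.8951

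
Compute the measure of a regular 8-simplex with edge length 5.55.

For a regular n-simplex with edge a, V = (a^n / n!)·√((n+1)/2^n). With a=5.55, n=8: V ≈ 4.18624.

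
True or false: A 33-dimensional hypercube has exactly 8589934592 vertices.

True. The 33-cube has 2^33 = 8589934592 vertices.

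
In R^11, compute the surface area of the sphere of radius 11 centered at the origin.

S = n·V_n(r)/r = 11·V_11(11)/11 (volume-to-surface relation), giving 1659995174464·π^5/945 ≈ 5.37557e+11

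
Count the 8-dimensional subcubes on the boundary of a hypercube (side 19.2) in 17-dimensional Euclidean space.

Number of 8-faces = C(17,8) · 2^(17-8) = 24310 · 512 = 12446720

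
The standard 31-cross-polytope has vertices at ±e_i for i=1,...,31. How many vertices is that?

The vertices are ±e_1, ..., ±e_31, so there are 2·31 = 62.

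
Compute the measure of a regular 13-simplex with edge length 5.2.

For a regular n-simplex with edge a, V = (a^n / n!)·√((n+1)/2^n). With a=5.2, n=13: V ≈ 0.0134937.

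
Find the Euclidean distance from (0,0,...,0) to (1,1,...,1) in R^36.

||(1,1,...,1)|| = √(36)·1 = 6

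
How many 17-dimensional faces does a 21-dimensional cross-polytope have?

Number of 17-faces = 2^(17+1) · C(21,17+1) = 262144 · 1330 = 348651520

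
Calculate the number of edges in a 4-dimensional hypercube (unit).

Number of 1-faces = C(4,1)·2^(4-1) = 4·8 = 32.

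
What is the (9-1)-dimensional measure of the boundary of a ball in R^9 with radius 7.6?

|∂B_9(7.6)| ≈ 3.30422e+08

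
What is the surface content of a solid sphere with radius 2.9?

S_3(2.9) = 2·π^(3/2)·(2.9)^2 / Γ(3/2) = 4πr² = 4π·(2.9)² ≈ 105.683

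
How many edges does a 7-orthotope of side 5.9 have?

An n-cube has n·2^(n-1) edges. With n = 7: 7·64 = 448.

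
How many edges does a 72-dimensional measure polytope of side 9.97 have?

Each of the 2^72 = 4722366482869645213696 vertices has degree 72; total edges = 72·2^72/2 = 170005193383307227693056.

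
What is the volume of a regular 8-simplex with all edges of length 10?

V = (10^8 / 8!) · √((8+1) / 2^8) ≈ 465.03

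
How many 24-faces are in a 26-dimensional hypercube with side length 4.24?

Number of 24-faces = C(26,24) · 2^(26-24) = 325 · 4 = 1300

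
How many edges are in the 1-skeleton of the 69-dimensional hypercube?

The 69-cube has n·2^(n-1) = 69·2^68 = 69·295147905179352825856 = 20365205457375344984064 edges.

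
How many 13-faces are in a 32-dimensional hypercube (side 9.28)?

An n-cube has C(n,k)·2^(n-k) k-faces. Here C(32,13)·2^19 = 347373600·524288 = 182123809996800.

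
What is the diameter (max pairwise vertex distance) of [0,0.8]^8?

d = √(0.8² + 0.8² + ... + 0.8²) [8 terms] = √(8·0.8²) = 0.8√8 ≈ 2.26274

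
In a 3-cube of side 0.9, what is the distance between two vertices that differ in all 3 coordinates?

Diagonal = √3 · 0.9 ≈ 1.55885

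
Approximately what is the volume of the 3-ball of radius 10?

V = 4000·π/3 ≈ 4188.79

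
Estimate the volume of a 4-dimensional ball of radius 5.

The n-ball volume is π^(n/2)·r^n/Γ(n/2+1). With n=4, r=5: V = 625·π^2/2 ≈ 3084.25.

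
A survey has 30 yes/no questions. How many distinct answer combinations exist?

An n-cube has 2^n vertices; for n = 30 that is 2^30 = 1073741824.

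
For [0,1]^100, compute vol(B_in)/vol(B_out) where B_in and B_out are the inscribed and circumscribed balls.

The radii are 1/2 and 1√100/2, so the volume ratio is (1/√100)^100 = 100^{-100/2} ≈ 1e-100.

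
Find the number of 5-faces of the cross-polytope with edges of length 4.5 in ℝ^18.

f_5(18-orthoplex) = 2^6 · (18 choose 6) = 1188096.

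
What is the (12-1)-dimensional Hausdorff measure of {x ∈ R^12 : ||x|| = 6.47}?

The surface area of an n-ball is 2π^(n/2) r^(n-1) / Γ(n/2). For n=12, r=6.47: 1.33259e+10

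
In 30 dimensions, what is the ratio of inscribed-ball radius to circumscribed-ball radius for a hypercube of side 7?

r_in = 7/2 (half the side); r_out = 7√30/2 (half the diagonal). Ratio = 1/√30 ≈ 0.182574.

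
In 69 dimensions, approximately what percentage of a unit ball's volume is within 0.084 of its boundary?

1 - (1-0.084)^69 ≈ 0.997652 ≈ 99.77%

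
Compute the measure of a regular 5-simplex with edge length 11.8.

Volume = 11.8^5 · √(6/2^5) / 5! ≈ 825.523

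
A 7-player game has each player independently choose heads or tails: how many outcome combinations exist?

Each vertex is a binary string of length 7, so there are 2^7 = 128.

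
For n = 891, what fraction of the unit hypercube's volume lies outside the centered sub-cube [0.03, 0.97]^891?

Shell fraction = 1 - (1-0.06)^891 ≈ 1 - 1.14e-24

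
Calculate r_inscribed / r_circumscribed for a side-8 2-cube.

r_in / r_out = (8/2) / (8√2/2) = 1/√2 ≈ 0.707107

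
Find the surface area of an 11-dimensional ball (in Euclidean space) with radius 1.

|∂B_11(1)| = 64·π^5/945 ≈ 20.7251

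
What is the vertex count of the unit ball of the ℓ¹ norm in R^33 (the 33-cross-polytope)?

The vertices are ±e_1, ..., ±e_33, so there are 2·33 = 66.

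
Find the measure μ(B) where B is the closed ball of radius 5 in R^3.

V = 500·π/3 ≈ 523.599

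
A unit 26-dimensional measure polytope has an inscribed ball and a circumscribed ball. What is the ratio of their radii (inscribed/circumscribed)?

r_in / r_out = (1/2) / (1√26/2) = 1/√26 ≈ 0.196116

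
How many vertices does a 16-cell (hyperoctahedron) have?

Number of vertices = 2n = 8.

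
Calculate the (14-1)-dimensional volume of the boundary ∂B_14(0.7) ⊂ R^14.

|∂B_14(0.7)| ≈ 0.081287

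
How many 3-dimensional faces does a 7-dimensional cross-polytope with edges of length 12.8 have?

An n-cross-polytope has 2^(k+1)·C(n,k+1) k-faces. Here 2^4·C(7,4) = 16·35 = 560.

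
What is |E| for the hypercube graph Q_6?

An n-cube has n·2^(n-1) edges. With n = 6: 6·32 = 192.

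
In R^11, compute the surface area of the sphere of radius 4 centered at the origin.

The surface area of an n-ball is 2π^(n/2) r^(n-1) / Γ(n/2). For n=11, r=4: 67108864·π^5/945 ≈ 2.17319e+07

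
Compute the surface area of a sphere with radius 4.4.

The surface area of an n-ball is 2π^(n/2) r^(n-1) / Γ(n/2). For n=3, r=4.4: 4πr² = 4π·(4.4)² ≈ 243.285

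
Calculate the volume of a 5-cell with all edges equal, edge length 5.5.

V = (5.5^4 / 4!) · √((4+1) / 2^4) ≈ 21.314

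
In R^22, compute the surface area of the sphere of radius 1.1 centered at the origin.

S = n·V_n(r)/r = 22·V_22(1.1)/1.1 (volume-to-surface relation), giving 1.19995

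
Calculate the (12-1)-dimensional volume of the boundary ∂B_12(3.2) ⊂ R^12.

S = n·V_n(r)/r = 12·V_12(3.2)/3.2 (volume-to-surface relation), giving 5.77295e+06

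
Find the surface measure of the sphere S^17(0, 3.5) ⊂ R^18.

S = n·V_n(r)/r = 18·V_18(3.5)/3.5 (volume-to-surface relation), giving 33232930569601·π^9/377487360 ≈ 2.62431e+09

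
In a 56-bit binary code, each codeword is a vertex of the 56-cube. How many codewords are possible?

Number of vertices = 2^56 = 72057594037927936.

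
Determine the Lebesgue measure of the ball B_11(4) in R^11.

V = 268435456·π^5/10395 ≈ 7.9025e+06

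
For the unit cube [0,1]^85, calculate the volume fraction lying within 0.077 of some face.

Shell fraction = 1 - (1-0.154)^85 ≈ 0.9999993294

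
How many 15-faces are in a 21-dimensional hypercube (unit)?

Number of 15-faces = C(21,15) · 2^(21-15) = 54264 · 64 = 3472896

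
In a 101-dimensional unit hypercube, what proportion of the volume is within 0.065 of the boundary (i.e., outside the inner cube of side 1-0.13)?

1 - (1 - 2·0.065)^101 = 1 - 0.87^101 ≈ 0.9999992212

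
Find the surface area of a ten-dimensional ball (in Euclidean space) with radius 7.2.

S = n·V_n(r)/r = 10·V_10(7.2)/7.2 (volume-to-surface relation), giving 1.32605e+09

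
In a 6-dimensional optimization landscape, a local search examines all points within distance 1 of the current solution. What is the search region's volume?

Volume = π^{6/2}·(1)^6/Γ(4) = π^3/6 ≈ 5.16771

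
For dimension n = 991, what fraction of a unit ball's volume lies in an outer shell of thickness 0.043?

1 - (1-0.043)^991 ≈ 1 - 1.213e-19 ≈ 100.000000%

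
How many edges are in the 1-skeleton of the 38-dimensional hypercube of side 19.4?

Number of 1-faces = C(38,1)·2^(38-1) = 38·137438953472 = 5222680231936.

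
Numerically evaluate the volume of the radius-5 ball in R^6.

V = 15625·π^3/6 ≈ 80745.5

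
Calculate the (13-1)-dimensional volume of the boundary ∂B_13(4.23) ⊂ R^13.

S = n·V_n(r)/r = 13·V_13(4.23)/4.23 (volume-to-surface relation), giving 3.8848e+08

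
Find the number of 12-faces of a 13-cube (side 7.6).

Choose 12 of 13 axes to span the face (C(13,12) = 13 ways), then fix each of the remaining 1 coordinate at one of its two extreme values (2^1 = 2 ways): 13·2 = 26.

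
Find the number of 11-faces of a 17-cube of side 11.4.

f_11(17-cube) = (17 choose 11) · 2^6 = 792064.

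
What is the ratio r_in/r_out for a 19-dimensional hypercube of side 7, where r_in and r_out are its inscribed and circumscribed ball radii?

r_in / r_out = (7/2) / (7√19/2) = 1/√19 ≈ 0.229416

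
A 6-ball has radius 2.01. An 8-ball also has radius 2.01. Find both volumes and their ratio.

V_6(2.01) ≈ 340.78. V_8(2.01) ≈ 1081.33. Ratio V_6/V_8 ≈ 0.3152.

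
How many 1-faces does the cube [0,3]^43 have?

The 43-cube has n·2^(n-1) = 43·2^42 = 43·4398046511104 = 189115999977472 edges.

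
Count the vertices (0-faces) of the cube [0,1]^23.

The 23-cube has 2^23 = 8388608 vertices.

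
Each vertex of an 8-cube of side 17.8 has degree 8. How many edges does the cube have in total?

An n-cube has n·2^(n-1) edges. With n = 8: 8·128 = 1024.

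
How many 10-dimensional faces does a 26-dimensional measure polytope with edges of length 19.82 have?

f_10(26-cube) = (26 choose 10) · 2^16 = 348109864960.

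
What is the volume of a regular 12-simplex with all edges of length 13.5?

V_12 = √(13) · 13.5^12 / (12! · 2^(12/2)) ≈ 4309.83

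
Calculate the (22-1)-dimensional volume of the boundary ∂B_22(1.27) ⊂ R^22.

S_22(1.27) = 2·π^(22/2)·(1.27)^21 / Γ(22/2) ≈ 24.5354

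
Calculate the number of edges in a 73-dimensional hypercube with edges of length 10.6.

An n-cube has n·2^(n-1) edges. With n = 73: 73·4722366482869645213696 = 344732753249484100599808.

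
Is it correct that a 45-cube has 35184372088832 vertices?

True. The 45-cube has 2^45 = 35184372088832 vertices.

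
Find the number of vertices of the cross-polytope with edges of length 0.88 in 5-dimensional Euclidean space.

Each 0-face is the convex hull of 1 vertex, one chosen as ±e_i from each of 1 distinct axis: 2^1·C(5,1) = 10.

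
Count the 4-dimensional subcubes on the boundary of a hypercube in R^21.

f_4(21-cube) = (21 choose 4) · 2^17 = 784465920.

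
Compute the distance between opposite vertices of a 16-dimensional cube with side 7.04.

The space diagonal of an n-cube of side s is s√n. Here 7.04·√16 = 28.16.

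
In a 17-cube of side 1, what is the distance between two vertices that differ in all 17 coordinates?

d = √(1² + 1² + ... + 1²) [17 terms] = √(17·1²) = 1√17 ≈ 4.12311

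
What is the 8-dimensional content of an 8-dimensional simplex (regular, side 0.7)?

V = (0.7^8 / 8!) · √((8+1) / 2^8) ≈ 2.6808e-07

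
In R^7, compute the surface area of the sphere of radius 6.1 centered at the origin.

S = n·V_n(r)/r = 7·V_7(6.1)/6.1 (volume-to-surface relation), giving 1.70395e+06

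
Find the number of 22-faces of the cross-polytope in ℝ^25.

f_22(25-orthoplex) = 2^23 · (25 choose 23) = 2516582400.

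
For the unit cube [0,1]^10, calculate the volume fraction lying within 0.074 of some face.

The inner cube has side 1-2·0.074 = 0.852 and volume (0.852)^10 ≈ 0.2016, so the shell holds 0.798444 of the volume.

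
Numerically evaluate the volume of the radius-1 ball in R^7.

Volume = π^{7/2}·(1)^7/Γ(9/2) = 16·π^3/105 ≈ 4.72477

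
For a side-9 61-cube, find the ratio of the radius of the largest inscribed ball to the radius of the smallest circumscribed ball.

For an n-cube of any side s, the inradius is s/2 and the circumradius is s√n/2, so the ratio is 1/√61 ≈ 0.128037.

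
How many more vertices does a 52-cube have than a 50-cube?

The 52-cube has 2^52 = 4503599627370496 vertices. The 50-cube has 2^50 = 1125899906842624 vertices. Difference: 4503599627370496 - 1125899906842624 = 3377699720527872.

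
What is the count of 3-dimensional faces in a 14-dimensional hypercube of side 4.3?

An n-cube has C(n,k)·2^(n-k) k-faces. Here C(14,3)·2^11 = 364·2048 = 745472.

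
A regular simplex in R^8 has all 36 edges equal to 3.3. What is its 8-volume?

Volume = 3.3^8 · √(9/2^8) / 8! ≈ 0.0654022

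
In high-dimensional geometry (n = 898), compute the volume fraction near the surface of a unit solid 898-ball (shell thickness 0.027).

1 - (1-0.027)^898 ≈ 1 - 2.115e-11 ≈ (100 - 2.12e-09)%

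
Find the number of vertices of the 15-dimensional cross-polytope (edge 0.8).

The vertices are ±e_1, ..., ±e_15, so there are 2·15 = 30.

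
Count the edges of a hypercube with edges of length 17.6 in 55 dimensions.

Each of the 2^55 = 36028797018963968 vertices has degree 55; total edges = 55·2^55/2 = 990791918021509120.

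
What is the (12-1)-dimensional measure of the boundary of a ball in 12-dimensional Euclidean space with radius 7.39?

|∂B_12(7.39)| ≈ 5.75224e+10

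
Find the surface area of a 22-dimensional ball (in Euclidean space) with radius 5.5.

|∂B_22(5.5)| = 7400249944258160101211·π^11/3805072588800 ≈ 5.72179e+14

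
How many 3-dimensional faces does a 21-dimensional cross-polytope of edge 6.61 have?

Number of 3-faces = 2^(3+1) · C(21,3+1) = 16 · 5985 = 95760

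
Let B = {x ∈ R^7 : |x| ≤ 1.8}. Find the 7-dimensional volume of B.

V_7(1.8) = π^(7/2) · (1.8)^7 / Γ(7/2 + 1) ≈ 289.26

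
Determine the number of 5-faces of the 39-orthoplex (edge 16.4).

f_5(39-orthoplex) = 2^6 · (39 choose 6) = 208807872.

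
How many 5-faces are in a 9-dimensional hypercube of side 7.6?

An n-cube has C(n,k)·2^(n-k) k-faces. Here C(9,5)·2^4 = 126·16 = 2016.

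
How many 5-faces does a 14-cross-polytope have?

An n-cross-polytope has 2^(k+1)·C(n,k+1) k-faces. Here 2^6·C(14,6) = 64·3003 = 192192.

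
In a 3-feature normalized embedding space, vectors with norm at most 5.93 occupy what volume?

The n-ball volume is π^(n/2)·r^n/Γ(n/2+1). With n=3, r=5.93: V ≈ 873.479.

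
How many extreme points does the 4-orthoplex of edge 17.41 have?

Number of vertices = 2n = 8.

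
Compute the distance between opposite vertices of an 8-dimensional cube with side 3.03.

The space diagonal of an n-cube of side s is s√n. Here 3.03·√8 ≈ 8.57013.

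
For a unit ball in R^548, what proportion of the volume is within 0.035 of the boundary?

V(inner)/V(outer) = ((1-0.035)/1)^548 ≈ 3.319e-09, so the shell fraction is 0.9999999967.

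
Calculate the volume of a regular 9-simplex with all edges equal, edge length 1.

V = (1^9 / 9!) · √((9+1) / 2^9) ≈ 3.85125e-07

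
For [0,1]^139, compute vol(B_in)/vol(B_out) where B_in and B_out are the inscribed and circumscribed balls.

V_in / V_out = (r_in/r_out)^139 = (1/√139)^139 = 139^(-139/2) ≈ 1.1494e-149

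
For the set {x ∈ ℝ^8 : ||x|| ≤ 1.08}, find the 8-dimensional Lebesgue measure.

Volume = π^{8/2}·(1.08)^8/Γ(5) ≈ 7.51239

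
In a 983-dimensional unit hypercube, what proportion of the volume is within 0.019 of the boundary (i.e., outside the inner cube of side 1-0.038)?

The inner cube has side 1-2·0.019 = 0.962 and volume (0.962)^983 ≈ 2.891e-17, so the shell holds 1 - 2.891e-17 of the volume.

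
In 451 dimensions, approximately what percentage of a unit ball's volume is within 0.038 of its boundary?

1 - (1-0.038)^451 ≈ 0.9999999742 ≈ 99.999997%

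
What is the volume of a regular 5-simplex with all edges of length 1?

V_5 = √(6) · 1^5 / (5! · 2^(5/2)) ≈ 0.00360844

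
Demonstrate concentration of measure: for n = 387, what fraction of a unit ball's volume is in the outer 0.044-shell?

1 - (1-0.044)^387 ≈ 0.9999999726 ≈ 99.999997%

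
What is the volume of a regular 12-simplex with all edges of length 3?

For a regular n-simplex with edge a, V = (a^n / n!)·√((n+1)/2^n). With a=3, n=12: V ≈ 6.25043e-05.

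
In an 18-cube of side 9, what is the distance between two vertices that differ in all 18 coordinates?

The space diagonal of an n-cube of side s is s√n. Here 9·√18 ≈ 38.1838.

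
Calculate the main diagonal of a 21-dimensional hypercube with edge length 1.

Diagonal = √21 · 1 ≈ 4.58258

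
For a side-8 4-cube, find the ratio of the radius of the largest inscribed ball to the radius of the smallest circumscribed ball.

r_in / r_out = (8/2) / (8√4/2) = 1/√4 ≈ 0.5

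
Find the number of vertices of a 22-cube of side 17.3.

An n-cube has 2^n vertices; for n = 22 that is 2^22 = 4194304.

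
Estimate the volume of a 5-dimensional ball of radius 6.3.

Volume = π^{5/2}·(6.3)^5/Γ(7/2) ≈ 52239.8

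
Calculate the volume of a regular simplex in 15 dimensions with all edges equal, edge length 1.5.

V = (1.5^15 / 15!) · √((15+1) / 2^15) ≈ 7.39953e-12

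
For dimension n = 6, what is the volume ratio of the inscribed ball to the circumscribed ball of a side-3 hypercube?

The radii are 3/2 and 3√6/2, so the volume ratio is (1/√6)^6 = 6^{-6/2} ≈ 0.00462963.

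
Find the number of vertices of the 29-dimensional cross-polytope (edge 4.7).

Number of vertices = 2n = 58.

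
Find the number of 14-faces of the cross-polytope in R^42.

An n-cross-polytope has 2^(k+1)·C(n,k+1) k-faces. Here 2^15·C(42,15) = 32768·98672427616 = 3233298108121088.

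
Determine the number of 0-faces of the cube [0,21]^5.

f_0(5-cube) = (5 choose 0) · 2^5 = 32.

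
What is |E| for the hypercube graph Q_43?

Number of 1-faces = C(43,1)·2^(43-1) = 43·4398046511104 = 189115999977472.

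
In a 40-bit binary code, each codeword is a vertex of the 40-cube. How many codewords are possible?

The 40-cube has 2^40 = 1099511627776 vertices.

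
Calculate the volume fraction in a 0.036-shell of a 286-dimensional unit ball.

1 - (1-0.036)^286 ≈ 0.999972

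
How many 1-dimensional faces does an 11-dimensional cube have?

An n-cube has C(n,k)·2^(n-k) k-faces. Here C(11,1)·2^10 = 11·1024 = 11264.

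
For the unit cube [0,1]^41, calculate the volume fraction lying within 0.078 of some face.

The inner cube has side 1-2·0.078 = 0.844 and volume (0.844)^41 ≈ 0.0009551, so the shell holds 0.999045 of the volume.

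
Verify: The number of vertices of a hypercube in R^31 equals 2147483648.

True. The 31-cube has 2^31 = 2147483648 vertices.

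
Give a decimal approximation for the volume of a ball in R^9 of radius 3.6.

Volume = π^{9/2}·(3.6)^9/Γ(11/2) ≈ 334996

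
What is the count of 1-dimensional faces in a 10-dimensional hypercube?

f_1(10-cube) = (10 choose 1) · 2^9 = 5120.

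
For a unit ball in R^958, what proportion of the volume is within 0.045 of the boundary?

Shell fraction = 1 - (1-0.045)^958 ≈ 1 - 6.97e-20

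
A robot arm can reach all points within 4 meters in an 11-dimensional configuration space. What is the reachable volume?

V = 268435456·π^5/10395 ≈ 7.9025e+06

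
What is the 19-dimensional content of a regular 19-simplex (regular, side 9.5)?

V = (9.5^19 / 19!) · √((19+1) / 2^19) ≈ 0.191595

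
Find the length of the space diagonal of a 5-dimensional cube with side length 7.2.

Diagonal = √5 · 7.2 ≈ 16.0997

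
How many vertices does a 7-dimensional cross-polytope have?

Number of vertices = 2n = 14.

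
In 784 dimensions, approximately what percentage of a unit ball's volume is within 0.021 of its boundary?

1 - (1-0.021)^784 ≈ 0.9999999406 ≈ 99.999994%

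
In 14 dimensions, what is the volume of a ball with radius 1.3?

V_14(1.3) = π^(14/2) · (1.3)^14 / Γ(14/2 + 1) ≈ 23.5953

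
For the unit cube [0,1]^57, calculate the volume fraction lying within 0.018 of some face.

Shell fraction = 1 - (1-0.036)^57 ≈ 0.876294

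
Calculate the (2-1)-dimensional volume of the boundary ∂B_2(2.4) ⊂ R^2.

|∂B_2(2.4)| = 2πr = 2π·2.4 ≈ 15.0796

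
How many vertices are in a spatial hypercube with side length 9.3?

An n-cube has C(n,k)·2^(n-k) k-faces. Here C(3,0)·2^3 = 1·8 = 8.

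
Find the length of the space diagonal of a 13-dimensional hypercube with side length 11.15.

d = √(11.15² + 11.15² + ... + 11.15²) [13 terms] = √(13·11.15²) = 11.15√13 ≈ 40.2019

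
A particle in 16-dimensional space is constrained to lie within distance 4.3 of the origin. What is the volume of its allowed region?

Volume = π^{16/2}·(4.3)^16/Γ(9) ≈ 3.21495e+09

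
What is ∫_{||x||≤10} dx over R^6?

The n-ball volume is π^(n/2)·r^n/Γ(n/2+1). With n=6, r=10: V = 500000·π^3/3 ≈ 5.16771e+06.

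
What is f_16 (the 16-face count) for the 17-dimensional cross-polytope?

f_16(17-orthoplex) = 2^17 · (17 choose 17) = 131072.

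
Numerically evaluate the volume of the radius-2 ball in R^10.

The n-ball volume is π^(n/2)·r^n/Γ(n/2+1). With n=10, r=2: V = 128·π^5/15 ≈ 2611.37.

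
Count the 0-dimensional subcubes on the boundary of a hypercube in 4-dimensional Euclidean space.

Choose 0 of 4 axes to span the face (C(4,0) = 1 way), then fix each of the remaining 4 coordinates at one of its two extreme values (2^4 = 16 ways): 1·16 = 16.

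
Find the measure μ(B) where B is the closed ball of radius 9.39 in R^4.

Volume = π^{4/2}·(9.39)^4/Γ(3) ≈ 38364.7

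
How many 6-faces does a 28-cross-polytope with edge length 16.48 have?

f_6(28-orthoplex) = 2^7 · (28 choose 7) = 151557120.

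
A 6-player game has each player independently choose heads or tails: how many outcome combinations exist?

An n-cube has 2^n vertices; for n = 6 that is 2^6 = 64.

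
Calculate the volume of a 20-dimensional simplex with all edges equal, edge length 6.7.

For a regular n-simplex with edge a, V = (a^n / n!)·√((n+1)/2^n). With a=6.7, n=20: V ≈ 6.11197e-05.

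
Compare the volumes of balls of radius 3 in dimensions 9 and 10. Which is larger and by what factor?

V_9(3) ≈ 64924.6, V_10(3) ≈ 150585. The 10-ball is larger by a factor of 2.319.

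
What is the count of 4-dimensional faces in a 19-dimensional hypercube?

f_4(19-cube) = (19 choose 4) · 2^15 = 127008768.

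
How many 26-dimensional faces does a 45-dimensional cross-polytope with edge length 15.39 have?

Each 26-face is the convex hull of 27 vertices, one chosen as ±e_i from each of 27 distinct axes: 2^27·C(45,27) = 230302118421274296320.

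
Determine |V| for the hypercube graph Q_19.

Each vertex is a binary string of length 19, so there are 2^19 = 524288.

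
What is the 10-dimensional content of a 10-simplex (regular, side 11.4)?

V_10 = √(11) · 11.4^10 / (10! · 2^(10/2)) ≈ 1058.84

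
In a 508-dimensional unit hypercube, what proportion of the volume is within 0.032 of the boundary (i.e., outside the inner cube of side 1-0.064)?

1 - (1 - 2·0.032)^508 = 1 - 0.936^508 ≈ 1 - 2.559e-15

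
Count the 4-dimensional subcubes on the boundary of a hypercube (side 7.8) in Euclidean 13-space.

f_4(13-cube) = (13 choose 4) · 2^9 = 366080.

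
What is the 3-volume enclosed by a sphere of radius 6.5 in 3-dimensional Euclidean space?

V = 2197·π/6 ≈ 1150.35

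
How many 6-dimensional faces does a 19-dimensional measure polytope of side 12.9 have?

Number of 6-faces = C(19,6) · 2^(19-6) = 27132 · 8192 = 222265344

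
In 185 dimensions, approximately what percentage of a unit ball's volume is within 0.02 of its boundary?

1 - (1-0.02)^185 ≈ 0.976186 ≈ 97.62%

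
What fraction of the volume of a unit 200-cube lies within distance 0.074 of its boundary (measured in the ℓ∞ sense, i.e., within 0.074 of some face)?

1 - (1 - 2·0.074)^200 = 1 - 0.852^200 ≈ 1 - 1.224e-14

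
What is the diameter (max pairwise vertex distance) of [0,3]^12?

||(3,3,...,3)|| = √(12)·3 ≈ 10.3923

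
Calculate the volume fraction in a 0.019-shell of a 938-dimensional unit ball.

V(inner)/V(outer) = ((1-0.019)/1)^938 ≈ 1.533e-08, so the shell fraction is 0.9999999847.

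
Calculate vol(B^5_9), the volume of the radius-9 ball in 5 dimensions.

V = 157464·π^2/5 ≈ 310821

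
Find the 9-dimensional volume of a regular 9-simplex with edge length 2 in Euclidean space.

Volume = 2^9 · √(10/2^9) / 9! ≈ 0.000197184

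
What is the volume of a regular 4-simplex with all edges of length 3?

Volume = 3^4 · √(5/2^4) / 4! ≈ 1.88668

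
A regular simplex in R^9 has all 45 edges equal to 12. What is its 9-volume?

Volume = 12^9 · √(10/2^9) / 9! ≈ 1987.16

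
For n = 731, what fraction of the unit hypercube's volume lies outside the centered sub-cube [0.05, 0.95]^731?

The inner cube has side 1-2·0.05 = 0.9 and volume (0.9)^731 ≈ 3.559e-34, so the shell holds 1 - 3.559e-34 of the volume.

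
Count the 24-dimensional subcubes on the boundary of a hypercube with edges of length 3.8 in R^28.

An n-cube has C(n,k)·2^(n-k) k-faces. Here C(28,24)·2^4 = 20475·16 = 327600.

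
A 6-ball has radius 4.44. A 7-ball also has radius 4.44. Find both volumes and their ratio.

V_6(4.44) ≈ 39591. V_7(4.44) ≈ 160717. Ratio V_6/V_7 ≈ 0.2463.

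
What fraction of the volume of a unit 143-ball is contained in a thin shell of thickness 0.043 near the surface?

1 - (1-0.043)^143 ≈ 0.998136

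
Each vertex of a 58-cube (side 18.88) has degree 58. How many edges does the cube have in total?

An n-cube has n·2^(n-1) edges. With n = 58: 58·144115188075855872 = 8358680908399640576.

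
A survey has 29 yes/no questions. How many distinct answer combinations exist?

An n-cube has 2^n vertices; for n = 29 that is 2^29 = 536870912.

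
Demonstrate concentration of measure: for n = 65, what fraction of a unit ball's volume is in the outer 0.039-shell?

1 - (1-0.039)^65 ≈ 0.924661 ≈ 92.47%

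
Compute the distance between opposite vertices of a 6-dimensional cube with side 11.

The space diagonal of an n-cube of side s is s√n. Here 11·√6 ≈ 26.9444.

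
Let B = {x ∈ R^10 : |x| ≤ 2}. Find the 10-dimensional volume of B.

The n-ball volume is π^(n/2)·r^n/Γ(n/2+1). With n=10, r=2: V = 128·π^5/15 ≈ 2611.37.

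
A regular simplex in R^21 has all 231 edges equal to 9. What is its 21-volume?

For a regular n-simplex with edge a, V = (a^n / n!)·√((n+1)/2^n). With a=9, n=21: V ≈ 0.00693658.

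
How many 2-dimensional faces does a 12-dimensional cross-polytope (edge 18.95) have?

Number of 2-faces = 2^(2+1) · C(12,2+1) = 8 · 220 = 1760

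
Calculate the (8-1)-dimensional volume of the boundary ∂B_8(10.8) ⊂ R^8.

S_8(10.8) = 2·π^(8/2)·(10.8)^7 / Γ(8/2) ≈ 5.56474e+08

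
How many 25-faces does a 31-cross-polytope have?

An n-cross-polytope has 2^(k+1)·C(n,k+1) k-faces. Here 2^26·C(31,26) = 67108864·169911 = 11402534191104.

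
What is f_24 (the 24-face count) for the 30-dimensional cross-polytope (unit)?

f_24(30-orthoplex) = 2^25 · (30 choose 25) = 4781707886592.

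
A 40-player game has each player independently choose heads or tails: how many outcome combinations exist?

An n-cube has 2^n vertices; for n = 40 that is 2^40 = 1099511627776.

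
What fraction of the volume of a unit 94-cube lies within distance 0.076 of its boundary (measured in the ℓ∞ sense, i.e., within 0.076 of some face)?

1 - (1 - 2·0.076)^94 = 1 - 0.848^94 ≈ 0.9999998141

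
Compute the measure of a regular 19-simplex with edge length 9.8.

Volume = 9.8^19 · √(20/2^19) / 19! ≈ 0.345884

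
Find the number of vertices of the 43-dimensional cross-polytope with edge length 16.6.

Number of vertices = 2n = 86.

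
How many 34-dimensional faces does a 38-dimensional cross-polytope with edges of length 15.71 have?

An n-cross-polytope has 2^(k+1)·C(n,k+1) k-faces. Here 2^35·C(38,35) = 34359738368·8436 = 289858752872448.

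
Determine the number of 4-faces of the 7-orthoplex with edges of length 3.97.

Number of 4-faces = 2^(4+1) · C(7,4+1) = 32 · 21 = 672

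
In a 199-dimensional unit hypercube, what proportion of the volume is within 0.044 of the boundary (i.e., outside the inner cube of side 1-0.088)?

Shell fraction = 1 - (1-0.088)^199 ≈ 0.9999999891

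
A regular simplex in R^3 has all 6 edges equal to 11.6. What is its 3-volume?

Volume = (√2/12) · 11.6³ = 183.953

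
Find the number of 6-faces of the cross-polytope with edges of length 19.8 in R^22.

Each 6-face is the convex hull of 7 vertices, one chosen as ±e_i from each of 7 distinct axes: 2^7·C(22,7) = 21829632.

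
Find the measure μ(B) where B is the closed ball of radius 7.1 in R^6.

Volume = π^{6/2}·(7.1)^6/Γ(4) ≈ 661985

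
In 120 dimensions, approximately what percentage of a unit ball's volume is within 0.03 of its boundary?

1 - (1-0.03)^120 ≈ 0.974141 ≈ 97.41%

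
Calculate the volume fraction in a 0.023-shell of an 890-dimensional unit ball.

Shell fraction = 1 - (1-0.023)^890 ≈ 0.999999999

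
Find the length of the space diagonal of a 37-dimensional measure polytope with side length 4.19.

d = √(4.19² + 4.19² + ... + 4.19²) [37 terms] = √(37·4.19²) = 4.19√37 ≈ 25.4868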